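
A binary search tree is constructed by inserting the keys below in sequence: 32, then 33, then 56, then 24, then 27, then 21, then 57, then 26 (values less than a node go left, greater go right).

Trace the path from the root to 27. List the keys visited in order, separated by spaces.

32 24 27

Insert 32: tree is empty, so 32 becomes the root.
Insert 33: 33 > 32 → go right. Place as right child of 32.
Insert 56: 56 > 32 → go right; 56 > 33 → go right. Place as right child of 33.
Insert 24: 24 < 32 → go left. Place as left child of 32.
Insert 27: 27 < 32 → go left; 27 > 24 → go right. Place as right child of 24.
Insert 21: 21 < 32 → go left; 21 < 24 → go left. Place as left child of 24.
Insert 57: 57 > 32 → go right; 57 > 33 → go right; 57 > 56 → go right. Place as right child of 56.
Insert 26: 26 < 32 → go left; 26 > 24 → go right; 26 < 27 → go left. Place as left child of 27.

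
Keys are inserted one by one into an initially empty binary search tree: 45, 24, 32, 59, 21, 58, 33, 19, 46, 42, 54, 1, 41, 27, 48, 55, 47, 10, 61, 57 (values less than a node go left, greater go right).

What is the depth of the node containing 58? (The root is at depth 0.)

2

45: root
24: left child of 45 (depth 1)
32: right child of 24 (depth 2)
59: right child of 45 (depth 1)
21: left child of 24 (depth 2)
58: left child of 59 (depth 2)
33: right child of 32 (depth 3)
19: left child of 21 (depth 3)
46: left child of 58 (depth 3)
42: right child of 33 (depth 4)
54: right child of 46 (depth 4)
1: left child of 19 (depth 4)
41: left child of 42 (depth 5)
27: left child of 32 (depth 3)
48: left child of 54 (depth 5)
55: right child of 54 (depth 5)
47: left child of 48 (depth 6)
10: right child of 1 (depth 5)
61: right child of 59 (depth 2)
57: right child of 55 (depth 6)

Path to 58: 45 → 59 → 58, which is 2 edges.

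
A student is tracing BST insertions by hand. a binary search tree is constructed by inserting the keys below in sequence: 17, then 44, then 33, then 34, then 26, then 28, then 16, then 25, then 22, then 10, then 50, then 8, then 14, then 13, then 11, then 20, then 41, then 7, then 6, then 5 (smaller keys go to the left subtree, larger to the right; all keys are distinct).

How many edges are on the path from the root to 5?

6

Insert 17: tree is empty, so 17 becomes the root.
Insert 44: 44 > 17 → go right. Place as right child of 17.
Insert 33: 33 > 17 → go right; 33 < 44 → go left. Place as left child of 44.
Insert 34: 34 > 17 → go right; 34 < 44 → go left; 34 > 33 → go right. Place as right child of 33.
Insert 26: 26 > 17 → go right; 26 < 44 → go left; 26 < 33 → go left. Place as left child of 33.
Insert 28: 28 > 17 → go right; 28 < 44 → go left; 28 < 33 → go left; 28 > 26 → go right. Place as right child of 26.
Insert 16: 16 < 17 → go left. Place as left child of 17.
Insert 25: 25 > 17 → go right; 25 < 44 → go left; 25 < 33 → go left; 25 < 26 → go left. Place as left child of 26.
Insert 22: 22 > 17 → go right; 22 < 44 → go left; 22 < 33 → go left; 22 < 26 → go left; 22 < 25 → go left. Place as left child of 25.
Insert 10: 10 < 17 → go left; 10 < 16 → go left. Place as left child of 16.
Insert 50: 50 > 17 → go right; 50 > 44 → go right. Place as right child of 44.
Insert 8: 8 < 17 → go left; 8 < 16 → go left; 8 < 10 → go left. Place as left child of 10.
Insert 14: 14 < 17 → go left; 14 < 16 → go left; 14 > 10 → go right. Place as right child of 10.
Insert 13: 13 < 17 → go left; 13 < 16 → go left; 13 > 10 → go right; 13 < 14 → go left. Place as left child of 14.
Insert 11: 11 < 17 → go left; 11 < 16 → go left; 11 > 10 → go right; 11 < 14 → go left; 11 < 13 → go left. Place as left child of 13.
Insert 20: 20 > 17 → go right; 20 < 44 → go left; 20 < 33 → go left; 20 < 26 → go left; 20 < 25 → go left; 20 < 22 → go left. Place as left child of 22.
Insert 41: 41 > 17 → go right; 41 < 44 → go left; 41 > 33 → go right; 41 > 34 → go right. Place as right child of 34.
Insert 7: 7 < 17 → go left; 7 < 16 → go left; 7 < 10 → go left; 7 < 8 → go left. Place as left child of 8.
Insert 6: 6 < 17 → go left; 6 < 16 → go left; 6 < 10 → go left; 6 < 8 → go left; 6 < 7 → go left. Place as left child of 7.
Insert 5: 5 < 17 → go left; 5 < 16 → go left; 5 < 10 → go left; 5 < 8 → go left; 5 < 7 → go left; 5 < 6 → go left. Place as left child of 6.

Path to 5: 17 → 16 → 10 → 8 → 7 → 6 → 5, which is 6 edges.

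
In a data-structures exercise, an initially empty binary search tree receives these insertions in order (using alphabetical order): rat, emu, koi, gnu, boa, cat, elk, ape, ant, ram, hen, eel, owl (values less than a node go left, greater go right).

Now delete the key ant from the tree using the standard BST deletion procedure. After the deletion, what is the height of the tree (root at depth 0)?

5

Insert rat: tree is empty, so rat becomes the root.
Insert emu: emu < rat → go left. Place as left child of rat.
Insert koi: koi < rat → go left; koi > emu → go right. Place as right child of emu.
Insert gnu: gnu < rat → go left; gnu > emu → go right; gnu < koi → go left. Place as left child of koi.
Insert boa: boa < rat → go left; boa < emu → go left. Place as left child of emu.
Insert cat: cat < rat → go left; cat < emu → go left; cat > boa → go right. Place as right child of boa.
Insert elk: elk < rat → go left; elk < emu → go left; elk > boa → go right; elk > cat → go right. Place as right child of cat.
Insert ape: ape < rat → go left; ape < emu → go left; ape < boa → go left. Place as left child of boa.
Insert ant: ant < rat → go left; ant < emu → go left; ant < boa → go left; ant < ape → go left. Place as left child of ape.
Insert ram: ram < rat → go left; ram > emu → go right; ram > koi → go right. Place as right child of koi.
Insert hen: hen < rat → go left; hen > emu → go right; hen < koi → go left; hen > gnu → go right. Place as right child of gnu.
Insert eel: eel < rat → go left; eel < emu → go left; eel > boa → go right; eel > cat → go right; eel < elk → go left. Place as left child of elk.
Insert owl: owl < rat → go left; owl > emu → go right; owl > koi → go right; owl < ram → go left. Place as left child of ram.

Delete ant (at most one child — splice it out).
After deletion, deepest node is eel at depth 5.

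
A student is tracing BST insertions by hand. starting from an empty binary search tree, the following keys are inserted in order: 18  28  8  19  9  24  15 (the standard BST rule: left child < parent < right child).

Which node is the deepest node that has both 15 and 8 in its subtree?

8

Insert 18: tree is empty, so 18 becomes the root.
Insert 28: 28 > 18 → go right. Place as right child of 18.
Insert 8: 8 < 18 → go left. Place as left child of 18.
Insert 19: 19 > 18 → go right; 19 < 28 → go left. Place as left child of 28.
Insert 9: 9 < 18 → go left; 9 > 8 → go right. Place as right child of 8.
Insert 24: 24 > 18 → go right; 24 < 28 → go left; 24 > 19 → go right. Place as right child of 19.
Insert 15: 15 < 18 → go left; 15 > 8 → go right; 15 > 9 → go right. Place as right child of 9.

Path to 15: 18 → 8 → 9 → 15
Path to 8: 18 → 8
8 lies on both paths and is an ancestor of the other node.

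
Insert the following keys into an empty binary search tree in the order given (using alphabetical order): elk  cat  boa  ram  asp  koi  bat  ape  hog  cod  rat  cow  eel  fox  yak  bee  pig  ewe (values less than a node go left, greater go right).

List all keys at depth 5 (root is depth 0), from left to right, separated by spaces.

elk: root
cat: left child of elk (depth 1)
boa: left child of cat (depth 2)
ram: right child of elk (depth 1)
asp: left child of boa (depth 3)
koi: left child of ram (depth 2)
bat: right child of asp (depth 4)
ape: left child of asp (depth 4)
hog: left child of koi (depth 3)
cod: right child of cat (depth 2)
rat: right child of ram (depth 2)
cow: right child of cod (depth 3)
eel: right child of cow (depth 4)
fox: left child of hog (depth 4)
yak: right child of rat (depth 3)
bee: right child of bat (depth 5)
pig: right child of koi (depth 3)
ewe: left child of fox (depth 5)

bee ewe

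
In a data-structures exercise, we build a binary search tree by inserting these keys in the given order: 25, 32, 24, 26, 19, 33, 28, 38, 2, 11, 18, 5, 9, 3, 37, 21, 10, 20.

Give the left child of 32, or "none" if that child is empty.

26

25: root
32: right child of 25 (depth 1)
24: left child of 25 (depth 1)
26: left child of 32 (depth 2)
19: left child of 24 (depth 2)
33: right child of 32 (depth 2)
28: right child of 26 (depth 3)
38: right child of 33 (depth 3)
2: left child of 19 (depth 3)
11: right child of 2 (depth 4)
18: right child of 11 (depth 5)
5: left child of 11 (depth 5)
9: right child of 5 (depth 6)
3: left child of 5 (depth 6)
37: left child of 38 (depth 4)
21: right child of 19 (depth 3)
10: right child of 9 (depth 7)
20: left child of 21 (depth 4)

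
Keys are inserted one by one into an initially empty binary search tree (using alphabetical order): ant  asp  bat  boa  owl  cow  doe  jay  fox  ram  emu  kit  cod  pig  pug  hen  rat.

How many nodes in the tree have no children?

6

Insert ant: tree is empty, so ant becomes the root.
Insert asp: asp > ant → go right. Place as right child of ant.
Insert bat: bat > ant → go right; bat > asp → go right. Place as right child of asp.
Insert boa: boa > ant → go right; boa > asp → go right; boa > bat → go right. Place as right child of bat.
Insert owl: owl > ant → go right; owl > asp → go right; owl > bat → go right; owl > boa → go right. Place as right child of boa.
Insert cow: cow > ant → go right; cow > asp → go right; cow > bat → go right; cow > boa → go right; cow < owl → go left. Place as left child of owl.
Insert doe: doe > ant → go right; doe > asp → go right; doe > bat → go right; doe > boa → go right; doe < owl → go left; doe > cow → go right. Place as right child of cow.
Insert jay: jay > ant → go right; jay > asp → go right; jay > bat → go right; jay > boa → go right; jay < owl → go left; jay > cow → go right; jay > doe → go right. Place as right child of doe.
Insert fox: fox > ant → go right; fox > asp → go right; fox > bat → go right; fox > boa → go right; fox < owl → go left; fox > cow → go right; fox > doe → go right; fox < jay → go left. Place as left child of jay.
Insert ram: ram > ant → go right; ram > asp → go right; ram > bat → go right; ram > boa → go right; ram > owl → go right. Place as right child of owl.
Insert emu: emu > ant → go right; emu > asp → go right; emu > bat → go right; emu > boa → go right; emu < owl → go left; emu > cow → go right; emu > doe → go right; emu < jay → go left; emu < fox → go left. Place as left child of fox.
Insert kit: kit > ant → go right; kit > asp → go right; kit > bat → go right; kit > boa → go right; kit < owl → go left; kit > cow → go right; kit > doe → go right; kit > jay → go right. Place as right child of jay.
Insert cod: cod > ant → go right; cod > asp → go right; cod > bat → go right; cod > boa → go right; cod < owl → go left; cod < cow → go left. Place as left child of cow.
Insert pig: pig > ant → go right; pig > asp → go right; pig > bat → go right; pig > boa → go right; pig > owl → go right; pig < ram → go left. Place as left child of ram.
Insert pug: pug > ant → go right; pug > asp → go right; pug > bat → go right; pug > boa → go right; pug > owl → go right; pug < ram → go left; pug > pig → go right. Place as right child of pig.
Insert hen: hen > ant → go right; hen > asp → go right; hen > bat → go right; hen > boa → go right; hen < owl → go left; hen > cow → go right; hen > doe → go right; hen < jay → go left; hen > fox → go right. Place as right child of fox.
Insert rat: rat > ant → go right; rat > asp → go right; rat > bat → go right; rat > boa → go right; rat > owl → go right; rat > ram → go right. Place as right child of ram.

Leaves: cod, emu, hen, kit, pug, rat — 6 in total.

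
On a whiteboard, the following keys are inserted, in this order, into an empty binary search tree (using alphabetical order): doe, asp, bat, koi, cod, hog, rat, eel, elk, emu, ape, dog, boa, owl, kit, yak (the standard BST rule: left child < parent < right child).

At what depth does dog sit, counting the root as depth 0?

doe: root
asp: left child of doe (depth 1)
bat: right child of asp (depth 2)
koi: right child of doe (depth 1)
cod: right child of bat (depth 3)
hog: left child of koi (depth 2)
rat: right child of koi (depth 2)
eel: left child of hog (depth 3)
elk: right child of eel (depth 4)
emu: right child of elk (depth 5)
ape: left child of asp (depth 2)
dog: left child of eel (depth 4)
boa: left child of cod (depth 4)
owl: left child of rat (depth 3)
kit: right child of hog (depth 3)
yak: right child of rat (depth 3)

Path to dog: doe → koi → hog → eel → dog, which is 4 edges.

4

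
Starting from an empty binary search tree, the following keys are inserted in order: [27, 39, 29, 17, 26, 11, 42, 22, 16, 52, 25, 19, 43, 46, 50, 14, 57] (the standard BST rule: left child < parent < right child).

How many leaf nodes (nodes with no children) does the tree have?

Insert 27: tree is empty, so 27 becomes the root.
Insert 39: 39 > 27 → go right. Place as right child of 27.
Insert 29: 29 > 27 → go right; 29 < 39 → go left. Place as left child of 39.
Insert 17: 17 < 27 → go left. Place as left child of 27.
Insert 26: 26 < 27 → go left; 26 > 17 → go right. Place as right child of 17.
Insert 11: 11 < 27 → go left; 11 < 17 → go left. Place as left child of 17.
Insert 42: 42 > 27 → go right; 42 > 39 → go right. Place as right child of 39.
Insert 22: 22 < 27 → go left; 22 > 17 → go right; 22 < 26 → go left. Place as left child of 26.
Insert 16: 16 < 27 → go left; 16 < 17 → go left; 16 > 11 → go right. Place as right child of 11.
Insert 52: 52 > 27 → go right; 52 > 39 → go right; 52 > 42 → go right. Place as right child of 42.
Insert 25: 25 < 27 → go left; 25 > 17 → go right; 25 < 26 → go left; 25 > 22 → go right. Place as right child of 22.
Insert 19: 19 < 27 → go left; 19 > 17 → go right; 19 < 26 → go left; 19 < 22 → go left. Place as left child of 22.
Insert 43: 43 > 27 → go right; 43 > 39 → go right; 43 > 42 → go right; 43 < 52 → go left. Place as left child of 52.
Insert 46: 46 > 27 → go right; 46 > 39 → go right; 46 > 42 → go right; 46 < 52 → go left; 46 > 43 → go right. Place as right child of 43.
Insert 50: 50 > 27 → go right; 50 > 39 → go right; 50 > 42 → go right; 50 < 52 → go left; 50 > 43 → go right; 50 > 46 → go right. Place as right child of 46.
Insert 14: 14 < 27 → go left; 14 < 17 → go left; 14 > 11 → go right; 14 < 16 → go left. Place as left child of 16.
Insert 57: 57 > 27 → go right; 57 > 39 → go right; 57 > 42 → go right; 57 > 52 → go right. Place as right child of 52.

Leaves: 14, 19, 25, 29, 50, 57 — 6 in total.

6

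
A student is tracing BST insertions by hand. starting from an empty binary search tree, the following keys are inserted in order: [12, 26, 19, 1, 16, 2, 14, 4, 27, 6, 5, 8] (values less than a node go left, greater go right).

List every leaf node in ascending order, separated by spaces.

5 8 14 27

Insert 12: tree is empty, so 12 becomes the root.
Insert 26: 26 > 12 → go right. Place as right child of 12.
Insert 19: 19 > 12 → go right; 19 < 26 → go left. Place as left child of 26.
Insert 1: 1 < 12 → go left. Place as left child of 12.
Insert 16: 16 > 12 → go right; 16 < 26 → go left; 16 < 19 → go left. Place as left child of 19.
Insert 2: 2 < 12 → go left; 2 > 1 → go right. Place as right child of 1.
Insert 14: 14 > 12 → go right; 14 < 26 → go left; 14 < 19 → go left; 14 < 16 → go left. Place as left child of 16.
Insert 4: 4 < 12 → go left; 4 > 1 → go right; 4 > 2 → go right. Place as right child of 2.
Insert 27: 27 > 12 → go right; 27 > 26 → go right. Place as right child of 26.
Insert 6: 6 < 12 → go left; 6 > 1 → go right; 6 > 2 → go right; 6 > 4 → go right. Place as right child of 4.
Insert 5: 5 < 12 → go left; 5 > 1 → go right; 5 > 2 → go right; 5 > 4 → go right; 5 < 6 → go left. Place as left child of 6.
Insert 8: 8 < 12 → go left; 8 > 1 → go right; 8 > 2 → go right; 8 > 4 → go right; 8 > 6 → go right. Place as right child of 6.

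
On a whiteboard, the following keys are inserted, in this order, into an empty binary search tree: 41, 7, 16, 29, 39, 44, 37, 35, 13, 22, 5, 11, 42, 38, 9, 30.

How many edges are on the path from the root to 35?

41: root
7: left child of 41 (depth 1)
16: right child of 7 (depth 2)
29: right child of 16 (depth 3)
39: right child of 29 (depth 4)
44: right child of 41 (depth 1)
37: left child of 39 (depth 5)
35: left child of 37 (depth 6)
13: left child of 16 (depth 3)
22: left child of 29 (depth 4)
5: left child of 7 (depth 2)
11: left child of 13 (depth 4)
42: left child of 44 (depth 2)
38: right child of 37 (depth 6)
9: left child of 11 (depth 5)
30: left child of 35 (depth 7)

Path to 35: 41 → 7 → 16 → 29 → 39 → 37 → 35, which is 6 edges.

6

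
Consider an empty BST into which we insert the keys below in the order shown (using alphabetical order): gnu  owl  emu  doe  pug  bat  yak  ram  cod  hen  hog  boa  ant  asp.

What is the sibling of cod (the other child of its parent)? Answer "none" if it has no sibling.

gnu: root
owl: right child of gnu (depth 1)
emu: left child of gnu (depth 1)
doe: left child of emu (depth 2)
pug: right child of owl (depth 2)
bat: left child of doe (depth 3)
yak: right child of pug (depth 3)
ram: left child of yak (depth 4)
cod: right child of bat (depth 4)
hen: left child of owl (depth 2)
hog: right child of hen (depth 3)
boa: left child of cod (depth 5)
ant: left child of bat (depth 4)
asp: right child of ant (depth 5)

cod's parent is bat; the other child of bat is ant.

ant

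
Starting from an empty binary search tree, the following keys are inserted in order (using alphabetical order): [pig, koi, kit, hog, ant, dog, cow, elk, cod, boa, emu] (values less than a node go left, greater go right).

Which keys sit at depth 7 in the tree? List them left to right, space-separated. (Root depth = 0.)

pig: root
koi: left child of pig (depth 1)
kit: left child of koi (depth 2)
hog: left child of kit (depth 3)
ant: left child of hog (depth 4)
dog: right child of ant (depth 5)
cow: left child of dog (depth 6)
elk: right child of dog (depth 6)
cod: left child of cow (depth 7)
boa: left child of cod (depth 8)
emu: right child of elk (depth 7)

cod emu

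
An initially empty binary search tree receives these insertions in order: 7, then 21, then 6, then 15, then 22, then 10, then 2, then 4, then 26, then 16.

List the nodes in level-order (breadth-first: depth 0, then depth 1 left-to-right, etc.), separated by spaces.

Insert 7: tree is empty, so 7 becomes the root.
Insert 21: 21 > 7 → go right. Place as right child of 7.
Insert 6: 6 < 7 → go left. Place as left child of 7.
Insert 15: 15 > 7 → go right; 15 < 21 → go left. Place as left child of 21.
Insert 22: 22 > 7 → go right; 22 > 21 → go right. Place as right child of 21.
Insert 10: 10 > 7 → go right; 10 < 21 → go left; 10 < 15 → go left. Place as left child of 15.
Insert 2: 2 < 7 → go left; 2 < 6 → go left. Place as left child of 6.
Insert 4: 4 < 7 → go left; 4 < 6 → go left; 4 > 2 → go right. Place as right child of 2.
Insert 26: 26 > 7 → go right; 26 > 21 → go right; 26 > 22 → go right. Place as right child of 22.
Insert 16: 16 > 7 → go right; 16 < 21 → go left; 16 > 15 → go right. Place as right child of 15.

7 6 21 2 15 22 4 10 16 26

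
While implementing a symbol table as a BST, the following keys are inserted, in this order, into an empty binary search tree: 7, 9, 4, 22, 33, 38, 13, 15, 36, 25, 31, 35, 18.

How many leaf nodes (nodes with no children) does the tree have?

4

Insert 7: tree is empty, so 7 becomes the root.
Insert 9: 9 > 7 → go right. Place as right child of 7.
Insert 4: 4 < 7 → go left. Place as left child of 7.
Insert 22: 22 > 7 → go right; 22 > 9 → go right. Place as right child of 9.
Insert 33: 33 > 7 → go right; 33 > 9 → go right; 33 > 22 → go right. Place as right child of 22.
Insert 38: 38 > 7 → go right; 38 > 9 → go right; 38 > 22 → go right; 38 > 33 → go right. Place as right child of 33.
Insert 13: 13 > 7 → go right; 13 > 9 → go right; 13 < 22 → go left. Place as left child of 22.
Insert 15: 15 > 7 → go right; 15 > 9 → go right; 15 < 22 → go left; 15 > 13 → go right. Place as right child of 13.
Insert 36: 36 > 7 → go right; 36 > 9 → go right; 36 > 22 → go right; 36 > 33 → go right; 36 < 38 → go left. Place as left child of 38.
Insert 25: 25 > 7 → go right; 25 > 9 → go right; 25 > 22 → go right; 25 < 33 → go left. Place as left child of 33.
Insert 31: 31 > 7 → go right; 31 > 9 → go right; 31 > 22 → go right; 31 < 33 → go left; 31 > 25 → go right. Place as right child of 25.
Insert 35: 35 > 7 → go right; 35 > 9 → go right; 35 > 22 → go right; 35 > 33 → go right; 35 < 38 → go left; 35 < 36 → go left. Place as left child of 36.
Insert 18: 18 > 7 → go right; 18 > 9 → go right; 18 < 22 → go left; 18 > 13 → go right; 18 > 15 → go right. Place as right child of 15.

Leaves: 4, 18, 31, 35 — 4 in total.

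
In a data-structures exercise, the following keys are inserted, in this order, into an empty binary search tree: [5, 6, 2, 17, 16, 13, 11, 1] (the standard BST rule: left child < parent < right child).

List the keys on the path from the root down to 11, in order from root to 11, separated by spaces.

5: root
6: right child of 5 (depth 1)
2: left child of 5 (depth 1)
17: right child of 6 (depth 2)
16: left child of 17 (depth 3)
13: left child of 16 (depth 4)
11: left child of 13 (depth 5)
1: left child of 2 (depth 2)

5 6 17 16 13 11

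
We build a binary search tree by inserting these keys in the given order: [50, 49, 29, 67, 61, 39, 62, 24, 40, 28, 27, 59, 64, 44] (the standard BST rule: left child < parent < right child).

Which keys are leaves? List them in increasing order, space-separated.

27 44 59 64

Insert 50: tree is empty, so 50 becomes the root.
Insert 49: 49 < 50 → go left. Place as left child of 50.
Insert 29: 29 < 50 → go left; 29 < 49 → go left. Place as left child of 49.
Insert 67: 67 > 50 → go right. Place as right child of 50.
Insert 61: 61 > 50 → go right; 61 < 67 → go left. Place as left child of 67.
Insert 39: 39 < 50 → go left; 39 < 49 → go left; 39 > 29 → go right. Place as right child of 29.
Insert 62: 62 > 50 → go right; 62 < 67 → go left; 62 > 61 → go right. Place as right child of 61.
Insert 24: 24 < 50 → go left; 24 < 49 → go left; 24 < 29 → go left. Place as left child of 29.
Insert 40: 40 < 50 → go left; 40 < 49 → go left; 40 > 29 → go right; 40 > 39 → go right. Place as right child of 39.
Insert 28: 28 < 50 → go left; 28 < 49 → go left; 28 < 29 → go left; 28 > 24 → go right. Place as right child of 24.
Insert 27: 27 < 50 → go left; 27 < 49 → go left; 27 < 29 → go left; 27 > 24 → go right; 27 < 28 → go left. Place as left child of 28.
Insert 59: 59 > 50 → go right; 59 < 67 → go left; 59 < 61 → go left. Place as left child of 61.
Insert 64: 64 > 50 → go right; 64 < 67 → go left; 64 > 61 → go right; 64 > 62 → go right. Place as right child of 62.
Insert 44: 44 < 50 → go left; 44 < 49 → go left; 44 > 29 → go right; 44 > 39 → go right; 44 > 40 → go right. Place as right child of 40.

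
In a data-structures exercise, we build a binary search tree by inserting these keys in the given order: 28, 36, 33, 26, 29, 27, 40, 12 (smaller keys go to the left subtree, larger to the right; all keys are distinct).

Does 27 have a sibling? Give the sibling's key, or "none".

Resulting structure (node: left, right):
  28: L=26, R=36
  36: L=33, R=40
  33: L=29, R=–
  26: L=12, R=27
  29: L=–, R=–
  27: L=–, R=–
  40: L=–, R=–
  12: L=–, R=–

27's parent is 26; the other child of 26 is 12.

12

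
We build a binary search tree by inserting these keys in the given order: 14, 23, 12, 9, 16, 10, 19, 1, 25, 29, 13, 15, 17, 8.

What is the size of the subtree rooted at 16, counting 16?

14: root
23: right child of 14 (depth 1)
12: left child of 14 (depth 1)
9: left child of 12 (depth 2)
16: left child of 23 (depth 2)
10: right child of 9 (depth 3)
19: right child of 16 (depth 3)
1: left child of 9 (depth 3)
25: right child of 23 (depth 2)
29: right child of 25 (depth 3)
13: right child of 12 (depth 2)
15: left child of 16 (depth 3)
17: left child of 19 (depth 4)
8: right child of 1 (depth 4)

Subtree rooted at 16 contains: 16, 15, 19, 17 — 4 nodes.

4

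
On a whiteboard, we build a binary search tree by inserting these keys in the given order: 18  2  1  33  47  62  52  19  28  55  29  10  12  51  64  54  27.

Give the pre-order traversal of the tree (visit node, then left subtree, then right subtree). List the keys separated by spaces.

Resulting structure (node: left, right):
  18: L=2, R=33
  2: L=1, R=10
  1: L=–, R=–
  33: L=19, R=47
  47: L=–, R=62
  62: L=52, R=64
  52: L=51, R=55
  19: L=–, R=28
  28: L=27, R=29
  55: L=54, R=–
  29: L=–, R=–
  10: L=–, R=12
  12: L=–, R=–
  51: L=–, R=–
  64: L=–, R=–
  54: L=–, R=–
  27: L=–, R=–

18 2 1 10 12 33 19 28 27 29 47 62 52 51 55 54 64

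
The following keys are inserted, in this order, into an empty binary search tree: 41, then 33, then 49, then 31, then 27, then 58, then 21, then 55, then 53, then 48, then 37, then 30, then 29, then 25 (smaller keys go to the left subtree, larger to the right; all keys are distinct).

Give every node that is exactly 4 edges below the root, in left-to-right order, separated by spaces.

41: root
33: left child of 41 (depth 1)
49: right child of 41 (depth 1)
31: left child of 33 (depth 2)
27: left child of 31 (depth 3)
58: right child of 49 (depth 2)
21: left child of 27 (depth 4)
55: left child of 58 (depth 3)
53: left child of 55 (depth 4)
48: left child of 49 (depth 2)
37: right child of 33 (depth 2)
30: right child of 27 (depth 4)
29: left child of 30 (depth 5)
25: right child of 21 (depth 5)

21 30 53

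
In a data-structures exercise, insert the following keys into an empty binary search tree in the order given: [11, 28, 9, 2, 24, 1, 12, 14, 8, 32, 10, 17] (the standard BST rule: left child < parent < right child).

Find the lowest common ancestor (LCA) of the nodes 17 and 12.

12

11: root
28: right child of 11 (depth 1)
9: left child of 11 (depth 1)
2: left child of 9 (depth 2)
24: left child of 28 (depth 2)
1: left child of 2 (depth 3)
12: left child of 24 (depth 3)
14: right child of 12 (depth 4)
8: right child of 2 (depth 3)
32: right child of 28 (depth 2)
10: right child of 9 (depth 2)
17: right child of 14 (depth 5)

Path to 17: 11 → 28 → 24 → 12 → 14 → 17
Path to 12: 11 → 28 → 24 → 12
12 lies on both paths and is an ancestor of the other node.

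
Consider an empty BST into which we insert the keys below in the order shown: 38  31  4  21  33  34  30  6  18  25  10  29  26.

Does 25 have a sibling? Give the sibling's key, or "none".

Insert 38: tree is empty, so 38 becomes the root.
Insert 31: 31 < 38 → go left. Place as left child of 38.
Insert 4: 4 < 38 → go left; 4 < 31 → go left. Place as left child of 31.
Insert 21: 21 < 38 → go left; 21 < 31 → go left; 21 > 4 → go right. Place as right child of 4.
Insert 33: 33 < 38 → go left; 33 > 31 → go right. Place as right child of 31.
Insert 34: 34 < 38 → go left; 34 > 31 → go right; 34 > 33 → go right. Place as right child of 33.
Insert 30: 30 < 38 → go left; 30 < 31 → go left; 30 > 4 → go right; 30 > 21 → go right. Place as right child of 21.
Insert 6: 6 < 38 → go left; 6 < 31 → go left; 6 > 4 → go right; 6 < 21 → go left. Place as left child of 21.
Insert 18: 18 < 38 → go left; 18 < 31 → go left; 18 > 4 → go right; 18 < 21 → go left; 18 > 6 → go right. Place as right child of 6.
Insert 25: 25 < 38 → go left; 25 < 31 → go left; 25 > 4 → go right; 25 > 21 → go right; 25 < 30 → go left. Place as left child of 30.
Insert 10: 10 < 38 → go left; 10 < 31 → go left; 10 > 4 → go right; 10 < 21 → go left; 10 > 6 → go right; 10 < 18 → go left. Place as left child of 18.
Insert 29: 29 < 38 → go left; 29 < 31 → go left; 29 > 4 → go right; 29 > 21 → go right; 29 < 30 → go left; 29 > 25 → go right. Place as right child of 25.
Insert 26: 26 < 38 → go left; 26 < 31 → go left; 26 > 4 → go right; 26 > 21 → go right; 26 < 30 → go left; 26 > 25 → go right; 26 < 29 → go left. Place as left child of 29.

25's parent is 30, which has only one child.

none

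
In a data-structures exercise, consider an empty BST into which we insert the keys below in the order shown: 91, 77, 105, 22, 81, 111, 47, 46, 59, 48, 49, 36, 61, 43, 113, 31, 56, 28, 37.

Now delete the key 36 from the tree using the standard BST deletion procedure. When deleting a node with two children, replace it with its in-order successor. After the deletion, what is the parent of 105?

Insert 91: tree is empty, so 91 becomes the root.
Insert 77: 77 < 91 → go left. Place as left child of 91.
Insert 105: 105 > 91 → go right. Place as right child of 91.
Insert 22: 22 < 91 → go left; 22 < 77 → go left. Place as left child of 77.
Insert 81: 81 < 91 → go left; 81 > 77 → go right. Place as right child of 77.
Insert 111: 111 > 91 → go right; 111 > 105 → go right. Place as right child of 105.
Insert 47: 47 < 91 → go left; 47 < 77 → go left; 47 > 22 → go right. Place as right child of 22.
Insert 46: 46 < 91 → go left; 46 < 77 → go left; 46 > 22 → go right; 46 < 47 → go left. Place as left child of 47.
Insert 59: 59 < 91 → go left; 59 < 77 → go left; 59 > 22 → go right; 59 > 47 → go right. Place as right child of 47.
Insert 48: 48 < 91 → go left; 48 < 77 → go left; 48 > 22 → go right; 48 > 47 → go right; 48 < 59 → go left. Place as left child of 59.
Insert 49: 49 < 91 → go left; 49 < 77 → go left; 49 > 22 → go right; 49 > 47 → go right; 49 < 59 → go left; 49 > 48 → go right. Place as right child of 48.
Insert 36: 36 < 91 → go left; 36 < 77 → go left; 36 > 22 → go right; 36 < 47 → go left; 36 < 46 → go left. Place as left child of 46.
Insert 61: 61 < 91 → go left; 61 < 77 → go left; 61 > 22 → go right; 61 > 47 → go right; 61 > 59 → go right. Place as right child of 59.
Insert 43: 43 < 91 → go left; 43 < 77 → go left; 43 > 22 → go right; 43 < 47 → go left; 43 < 46 → go left; 43 > 36 → go right. Place as right child of 36.
Insert 113: 113 > 91 → go right; 113 > 105 → go right; 113 > 111 → go right. Place as right child of 111.
Insert 31: 31 < 91 → go left; 31 < 77 → go left; 31 > 22 → go right; 31 < 47 → go left; 31 < 46 → go left; 31 < 36 → go left. Place as left child of 36.
Insert 56: 56 < 91 → go left; 56 < 77 → go left; 56 > 22 → go right; 56 > 47 → go right; 56 < 59 → go left; 56 > 48 → go right; 56 > 49 → go right. Place as right child of 49.
Insert 28: 28 < 91 → go left; 28 < 77 → go left; 28 > 22 → go right; 28 < 47 → go left; 28 < 46 → go left; 28 < 36 → go left; 28 < 31 → go left. Place as left child of 31.
Insert 37: 37 < 91 → go left; 37 < 77 → go left; 37 > 22 → go right; 37 < 47 → go left; 37 < 46 → go left; 37 > 36 → go right; 37 < 43 → go left. Place as left child of 43.

Delete 36 (two children — replace with in-order successor).
After deletion, 105's parent is 91.

91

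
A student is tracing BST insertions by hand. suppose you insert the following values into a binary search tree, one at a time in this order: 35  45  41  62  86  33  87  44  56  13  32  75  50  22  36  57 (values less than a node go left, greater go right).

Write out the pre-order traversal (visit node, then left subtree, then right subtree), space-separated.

35 33 13 32 22 45 41 36 44 62 56 50 57 86 75 87

35: root
45: right child of 35 (depth 1)
41: left child of 45 (depth 2)
62: right child of 45 (depth 2)
86: right child of 62 (depth 3)
33: left child of 35 (depth 1)
87: right child of 86 (depth 4)
44: right child of 41 (depth 3)
56: left child of 62 (depth 3)
13: left child of 33 (depth 2)
32: right child of 13 (depth 3)
75: left child of 86 (depth 4)
50: left child of 56 (depth 4)
22: left child of 32 (depth 4)
36: left child of 41 (depth 3)
57: right child of 56 (depth 4)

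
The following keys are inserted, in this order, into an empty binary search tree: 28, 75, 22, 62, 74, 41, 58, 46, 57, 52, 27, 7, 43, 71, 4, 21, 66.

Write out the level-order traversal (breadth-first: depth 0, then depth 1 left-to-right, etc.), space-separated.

28: root
75: right child of 28 (depth 1)
22: left child of 28 (depth 1)
62: left child of 75 (depth 2)
74: right child of 62 (depth 3)
41: left child of 62 (depth 3)
58: right child of 41 (depth 4)
46: left child of 58 (depth 5)
57: right child of 46 (depth 6)
52: left child of 57 (depth 7)
27: right child of 22 (depth 2)
7: left child of 22 (depth 2)
43: left child of 46 (depth 6)
71: left child of 74 (depth 4)
4: left child of 7 (depth 3)
21: right child of 7 (depth 3)
66: left child of 71 (depth 5)

28 22 75 7 27 62 4 21 41 74 58 71 46 66 43 57 52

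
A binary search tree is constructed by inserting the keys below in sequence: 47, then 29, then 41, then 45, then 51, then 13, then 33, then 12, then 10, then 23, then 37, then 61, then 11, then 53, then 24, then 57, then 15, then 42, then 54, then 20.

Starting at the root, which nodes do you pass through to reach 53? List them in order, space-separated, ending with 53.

Insert 47: tree is empty, so 47 becomes the root.
Insert 29: 29 < 47 → go left. Place as left child of 47.
Insert 41: 41 < 47 → go left; 41 > 29 → go right. Place as right child of 29.
Insert 45: 45 < 47 → go left; 45 > 29 → go right; 45 > 41 → go right. Place as right child of 41.
Insert 51: 51 > 47 → go right. Place as right child of 47.
Insert 13: 13 < 47 → go left; 13 < 29 → go left. Place as left child of 29.
Insert 33: 33 < 47 → go left; 33 > 29 → go right; 33 < 41 → go left. Place as left child of 41.
Insert 12: 12 < 47 → go left; 12 < 29 → go left; 12 < 13 → go left. Place as left child of 13.
Insert 10: 10 < 47 → go left; 10 < 29 → go left; 10 < 13 → go left; 10 < 12 → go left. Place as left child of 12.
Insert 23: 23 < 47 → go left; 23 < 29 → go left; 23 > 13 → go right. Place as right child of 13.
Insert 37: 37 < 47 → go left; 37 > 29 → go right; 37 < 41 → go left; 37 > 33 → go right. Place as right child of 33.
Insert 61: 61 > 47 → go right; 61 > 51 → go right. Place as right child of 51.
Insert 11: 11 < 47 → go left; 11 < 29 → go left; 11 < 13 → go left; 11 < 12 → go left; 11 > 10 → go right. Place as right child of 10.
Insert 53: 53 > 47 → go right; 53 > 51 → go right; 53 < 61 → go left. Place as left child of 61.
Insert 24: 24 < 47 → go left; 24 < 29 → go left; 24 > 13 → go right; 24 > 23 → go right. Place as right child of 23.
Insert 57: 57 > 47 → go right; 57 > 51 → go right; 57 < 61 → go left; 57 > 53 → go right. Place as right child of 53.
Insert 15: 15 < 47 → go left; 15 < 29 → go left; 15 > 13 → go right; 15 < 23 → go left. Place as left child of 23.
Insert 42: 42 < 47 → go left; 42 > 29 → go right; 42 > 41 → go right; 42 < 45 → go left. Place as left child of 45.
Insert 54: 54 > 47 → go right; 54 > 51 → go right; 54 < 61 → go left; 54 > 53 → go right; 54 < 57 → go left. Place as left child of 57.
Insert 20: 20 < 47 → go left; 20 < 29 → go left; 20 > 13 → go right; 20 < 23 → go left; 20 > 15 → go right. Place as right child of 15.

47 51 61 53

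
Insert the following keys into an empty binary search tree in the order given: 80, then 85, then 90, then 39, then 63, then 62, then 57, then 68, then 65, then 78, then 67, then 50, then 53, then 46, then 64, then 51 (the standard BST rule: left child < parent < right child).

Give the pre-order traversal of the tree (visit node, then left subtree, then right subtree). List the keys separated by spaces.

80 39 63 62 57 50 46 53 51 68 65 64 67 78 85 90

Insert 80: tree is empty, so 80 becomes the root.
Insert 85: 85 > 80 → go right. Place as right child of 80.
Insert 90: 90 > 80 → go right; 90 > 85 → go right. Place as right child of 85.
Insert 39: 39 < 80 → go left. Place as left child of 80.
Insert 63: 63 < 80 → go left; 63 > 39 → go right. Place as right child of 39.
Insert 62: 62 < 80 → go left; 62 > 39 → go right; 62 < 63 → go left. Place as left child of 63.
Insert 57: 57 < 80 → go left; 57 > 39 → go right; 57 < 63 → go left; 57 < 62 → go left. Place as left child of 62.
Insert 68: 68 < 80 → go left; 68 > 39 → go right; 68 > 63 → go right. Place as right child of 63.
Insert 65: 65 < 80 → go left; 65 > 39 → go right; 65 > 63 → go right; 65 < 68 → go left. Place as left child of 68.
Insert 78: 78 < 80 → go left; 78 > 39 → go right; 78 > 63 → go right; 78 > 68 → go right. Place as right child of 68.
Insert 67: 67 < 80 → go left; 67 > 39 → go right; 67 > 63 → go right; 67 < 68 → go left; 67 > 65 → go right. Place as right child of 65.
Insert 50: 50 < 80 → go left; 50 > 39 → go right; 50 < 63 → go left; 50 < 62 → go left; 50 < 57 → go left. Place as left child of 57.
Insert 53: 53 < 80 → go left; 53 > 39 → go right; 53 < 63 → go left; 53 < 62 → go left; 53 < 57 → go left; 53 > 50 → go right. Place as right child of 50.
Insert 46: 46 < 80 → go left; 46 > 39 → go right; 46 < 63 → go left; 46 < 62 → go left; 46 < 57 → go left; 46 < 50 → go left. Place as left child of 50.
Insert 64: 64 < 80 → go left; 64 > 39 → go right; 64 > 63 → go right; 64 < 68 → go left; 64 < 65 → go left. Place as left child of 65.
Insert 51: 51 < 80 → go left; 51 > 39 → go right; 51 < 63 → go left; 51 < 62 → go left; 51 < 57 → go left; 51 > 50 → go right; 51 < 53 → go left. Place as left child of 53.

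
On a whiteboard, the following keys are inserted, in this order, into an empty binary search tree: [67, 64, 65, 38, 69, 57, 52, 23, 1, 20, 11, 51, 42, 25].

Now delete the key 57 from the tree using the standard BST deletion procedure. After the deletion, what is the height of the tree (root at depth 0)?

6

Insert 67: tree is empty, so 67 becomes the root.
Insert 64: 64 < 67 → go left. Place as left child of 67.
Insert 65: 65 < 67 → go left; 65 > 64 → go right. Place as right child of 64.
Insert 38: 38 < 67 → go left; 38 < 64 → go left. Place as left child of 64.
Insert 69: 69 > 67 → go right. Place as right child of 67.
Insert 57: 57 < 67 → go left; 57 < 64 → go left; 57 > 38 → go right. Place as right child of 38.
Insert 52: 52 < 67 → go left; 52 < 64 → go left; 52 > 38 → go right; 52 < 57 → go left. Place as left child of 57.
Insert 23: 23 < 67 → go left; 23 < 64 → go left; 23 < 38 → go left. Place as left child of 38.
Insert 1: 1 < 67 → go left; 1 < 64 → go left; 1 < 38 → go left; 1 < 23 → go left. Place as left child of 23.
Insert 20: 20 < 67 → go left; 20 < 64 → go left; 20 < 38 → go left; 20 < 23 → go left; 20 > 1 → go right. Place as right child of 1.
Insert 11: 11 < 67 → go left; 11 < 64 → go left; 11 < 38 → go left; 11 < 23 → go left; 11 > 1 → go right; 11 < 20 → go left. Place as left child of 20.
Insert 51: 51 < 67 → go left; 51 < 64 → go left; 51 > 38 → go right; 51 < 57 → go left; 51 < 52 → go left. Place as left child of 52.
Insert 42: 42 < 67 → go left; 42 < 64 → go left; 42 > 38 → go right; 42 < 57 → go left; 42 < 52 → go left; 42 < 51 → go left. Place as left child of 51.
Insert 25: 25 < 67 → go left; 25 < 64 → go left; 25 < 38 → go left; 25 > 23 → go right. Place as right child of 23.

Delete 57 (at most one child — splice it out).
After deletion, deepest node is 11 at depth 6.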